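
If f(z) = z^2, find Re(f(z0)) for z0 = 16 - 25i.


Step 1: z0 = 16 - 25i
Step 2: z0^2 = 16^2 - (-25)^2 - 800i
Step 3: real part = 256 - 625 = -369

-369


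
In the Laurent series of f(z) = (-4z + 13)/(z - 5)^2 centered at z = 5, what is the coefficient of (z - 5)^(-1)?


Step 1: Write the numerator in powers of (z - 5): -4z + 13 = -4(z - 5) + (-4*5 + 13) = -4(z - 5) - 7
Step 2: Divide by (z - 5)^2: f(z) = -7(z - 5)^(-2) - 4(z - 5)^(-1)
Step 3: This finite sum is the Laurent series of f about z = 5.
Step 4: Coefficient of (z - 5)^(-1) = coefficient of (z - 5) in the re-centred numerator = -4

-4


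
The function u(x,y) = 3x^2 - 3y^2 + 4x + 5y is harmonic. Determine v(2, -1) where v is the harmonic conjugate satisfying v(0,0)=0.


Step 1: v_x = -u_y = 6y - 5
Step 2: v_y = u_x = 6x + 4
Step 3: v = 6xy - 5x + 4y + C
Step 4: v(0,0) = 0 => C = 0
Step 5: v(2, -1) = -26

-26


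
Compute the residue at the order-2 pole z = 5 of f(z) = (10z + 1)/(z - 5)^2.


Step 1: Pole of order 2 at z = 5
Step 2: Res = lim d/dz [(z - 5)^2 * f(z)] as z -> 5
Step 3: (z - 5)^2 * f(z) = 10z + 1
Step 4: d/dz[10z + 1] = 10

10


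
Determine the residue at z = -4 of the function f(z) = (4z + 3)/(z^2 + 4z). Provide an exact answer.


Step 1: Q(z) = z^2 + 4z = (z + 4)(z)
Step 2: Q'(z) = 2z + 4
Step 3: Q'(-4) = -4, P(-4) = -13
Step 4: Res = P(-4)/Q'(-4) = -13/(-4) = 13/4

13/4


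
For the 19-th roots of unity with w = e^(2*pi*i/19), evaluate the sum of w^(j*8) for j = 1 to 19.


Step 1: The sum sum_{j=1}^{n} w^(k*j) equals n if n | k, else 0.
Step 2: Here n = 19, k = 8
Step 3: Does n divide k? 19 | 8 -> False
Step 4: Sum = 0

0


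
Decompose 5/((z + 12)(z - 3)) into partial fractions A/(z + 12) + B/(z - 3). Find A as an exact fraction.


Step 1: Multiply both sides by (z + 12) and set z = -12
Step 2: A = 5 / (-12 - 3)
Step 3: A = 5 / (-15)
Step 4: A = -1/3

-1/3


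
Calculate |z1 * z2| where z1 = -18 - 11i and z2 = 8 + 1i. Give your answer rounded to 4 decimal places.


Step 1: |z1| = sqrt((-18)^2 + (-11)^2) = sqrt(445)
Step 2: |z2| = sqrt(8^2 + 1^2) = sqrt(65)
Step 3: |z1*z2| = |z1|*|z2| = sqrt(445) * sqrt(65) = sqrt(445 * 65) = sqrt(28925)
Step 4: = 170.0735

170.0735


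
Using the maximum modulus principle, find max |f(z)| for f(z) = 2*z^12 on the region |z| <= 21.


Step 1: On |z| = 21, |f(z)| = 2 * |z|^12 = 2 * 21^12
Step 2: By maximum modulus principle, maximum is on boundary.
Step 3: Maximum = 2 * 7355827511386641 = 14711655022773282

14711655022773282


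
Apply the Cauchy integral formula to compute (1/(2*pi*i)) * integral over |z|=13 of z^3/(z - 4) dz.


Step 1: f(z) = z^3, a = 4 is inside |z| = 13
Step 2: By Cauchy integral formula: (1/(2pi*i)) * integral = f(a)
Step 3: f(4) = 4^3 = 64

64


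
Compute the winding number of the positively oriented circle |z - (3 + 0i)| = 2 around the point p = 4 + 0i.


Step 1: Center c = (3, 0), radius = 2
Step 2: |p - c|^2 = 1^2 + 0^2 = 1
Step 3: r^2 = 4
Step 4: |p-c| < r so winding number = 1

1


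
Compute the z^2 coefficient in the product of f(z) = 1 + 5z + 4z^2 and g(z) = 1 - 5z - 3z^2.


Step 1: z^2 term in f*g comes from: (1)*(-3z^2) + (5z)*(-5z) + (4z^2)*(1)
Step 2: = -3 - 25 + 4
Step 3: = -24

-24


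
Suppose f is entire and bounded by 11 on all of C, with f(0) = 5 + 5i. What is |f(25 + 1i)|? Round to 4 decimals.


Step 1: By Liouville's theorem, a bounded entire function is constant.
Step 2: f(z) = f(0) = 5 + 5i for all z.
Step 3: |f(w)| = |5 + 5i| = sqrt(25 + 25)
Step 4: = 7.0711

7.0711


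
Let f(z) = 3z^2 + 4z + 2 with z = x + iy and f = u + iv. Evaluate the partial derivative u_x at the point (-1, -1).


Step 1: f(z) = 3(x+iy)^2 + 4(x+iy) + 2
Step 2: u = 3(x^2 - y^2) + 4x + 2
Step 3: u_x = 6x + 4
Step 4: At (-1, -1): u_x = -6 + 4 = -2

-2


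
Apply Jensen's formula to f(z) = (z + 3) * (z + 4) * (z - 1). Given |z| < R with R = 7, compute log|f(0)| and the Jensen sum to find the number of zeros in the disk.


Jensen's formula: (1/2pi)*integral log|f(Re^it)|dt = log|f(0)| + sum_{|a_k|<R} log(R/|a_k|)
Step 1: f(0) = 3 * 4 * (-1) = -12
Step 2: log|f(0)| = log|-3| + log|-4| + log|1| = 2.4849
Step 3: Zeros inside |z| < 7: -3, -4, 1
Step 4: Jensen sum = log(7/3) + log(7/4) + log(7/1) = 3.3528
Step 5: n(R) = number of terms in the Jensen sum = count of zeros inside |z| < 7 = 3

3


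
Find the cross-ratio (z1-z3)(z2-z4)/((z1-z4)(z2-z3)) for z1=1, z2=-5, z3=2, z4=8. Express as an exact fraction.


Step 1: (z1-z3)(z2-z4) = (-1) * (-13) = 13
Step 2: (z1-z4)(z2-z3) = (-7) * (-7) = 49
Step 3: Cross-ratio = 13/49 = 13/49

13/49


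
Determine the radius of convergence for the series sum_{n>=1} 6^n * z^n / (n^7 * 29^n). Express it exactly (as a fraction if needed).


Step 1: General term a_n = 6^n / (n^7 * 29^n)
Step 2: By the root test, |a_n|^(1/n) = 6 / (n^(7/n) * 29) -> 6/29 as n -> infinity (since n^(7/n) -> 1)
Step 3: R = 1/lim|a_n|^(1/n) = 29/6

29/6


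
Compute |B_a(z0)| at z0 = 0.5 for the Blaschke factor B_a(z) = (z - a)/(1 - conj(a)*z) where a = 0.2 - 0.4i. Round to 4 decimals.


Step 1: Numerator z0 - a = 0.5 - (0.2 - 0.4i) = 0.3 + 0.4i
Step 2: Denominator 1 - conj(a)*z0 = 1 - (0.2 + 0.4i)*0.5 = 0.9 - 0.2i
Step 3: |z0 - a|^2 = 0.3^2 + 0.4^2 = 0.25; |1 - conj(a)*z0|^2 = 0.9^2 + (-0.2)^2 = 0.85
Step 4: |B_a(0.5)| = sqrt(0.25 / 0.85) = sqrt(0.294118)
Step 5: = 0.5423

0.5423


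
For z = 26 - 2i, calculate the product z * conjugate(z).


Step 1: conj(z) = 26 + 2i
Step 2: z * conj(z) = 26^2 + (-2)^2
Step 3: = 676 + 4 = 680

680


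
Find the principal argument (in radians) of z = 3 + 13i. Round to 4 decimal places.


Step 1: z = 3 + 13i
Step 2: arg(z) = atan2(13, 3)
Step 3: arg(z) = 1.344

1.344


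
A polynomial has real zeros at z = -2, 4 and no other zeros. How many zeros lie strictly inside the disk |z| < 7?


Step 1: Check each root:
  z = -2: |-2| = 2 < 7
  z = 4: |4| = 4 < 7
Step 2: Count = 2

2


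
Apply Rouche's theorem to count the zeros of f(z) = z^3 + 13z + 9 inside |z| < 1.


Step 1: On |z| = 1 the three terms have sizes |z^3| = 1^3 = 1, |13z| = 13*1 = 13, |9| = 9
Step 2: The dominant term is g(z) = 13z; let h(z) = z^3 + 9 so f = g + h
Step 3: On |z| = 1: |g| = 13 and |h| <= 1 + 9 = 10
Step 4: Since 13 > 10, |h| < |g| on |z| = 1, so by Rouche f has the same number of zeros as g inside |z| < 1
Step 5: g(z) = 13z has 1 zero (at the origin, multiplicity 1) inside |z| < 1. Answer = 1

1


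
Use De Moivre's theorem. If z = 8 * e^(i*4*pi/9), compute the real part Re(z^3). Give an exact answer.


Step 1: By De Moivre's theorem, z^3 = 8^3 * e^(i*3*4*pi/9) = 512 * (cos(4*pi/3) + i*sin(4*pi/3))
Step 2: |z|^3 = 8^3 = 512
Step 3: The angle 4*pi/3 already lies in [0, 2*pi)
Step 4: cos(4*pi/3) = -1/2
Step 5: Re(z^3) = 512 * (-1/2) = -256

-256


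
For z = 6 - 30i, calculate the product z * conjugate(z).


Step 1: conj(z) = 6 + 30i
Step 2: z * conj(z) = 6^2 + (-30)^2
Step 3: = 36 + 900 = 936

936


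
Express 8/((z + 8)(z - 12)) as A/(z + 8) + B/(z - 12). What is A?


Step 1: Multiply both sides by (z + 8) and set z = -8
Step 2: A = 8 / (-8 - 12)
Step 3: A = 8 / (-20)
Step 4: A = -2/5

-2/5


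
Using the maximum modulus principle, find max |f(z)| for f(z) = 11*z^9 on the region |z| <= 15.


Step 1: On |z| = 15, |f(z)| = 11 * |z|^9 = 11 * 15^9
Step 2: By maximum modulus principle, maximum is on boundary.
Step 3: Maximum = 11 * 38443359375 = 422876953125

422876953125


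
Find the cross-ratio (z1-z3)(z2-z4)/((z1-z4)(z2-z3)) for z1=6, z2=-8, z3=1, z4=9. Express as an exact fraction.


Step 1: (z1-z3)(z2-z4) = 5 * (-17) = -85
Step 2: (z1-z4)(z2-z3) = (-3) * (-9) = 27
Step 3: Cross-ratio = -85/27 = -85/27

-85/27


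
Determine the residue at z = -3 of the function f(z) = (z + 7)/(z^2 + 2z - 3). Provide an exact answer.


Step 1: Q(z) = z^2 + 2z - 3 = (z + 3)(z - 1)
Step 2: Q'(z) = 2z + 2
Step 3: Q'(-3) = -4, P(-3) = 4
Step 4: Res = P(-3)/Q'(-3) = 4/(-4) = -1

-1


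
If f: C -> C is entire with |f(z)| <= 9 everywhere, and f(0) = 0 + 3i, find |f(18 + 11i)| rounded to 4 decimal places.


Step 1: By Liouville's theorem, a bounded entire function is constant.
Step 2: f(z) = f(0) = 0 + 3i for all z.
Step 3: |f(w)| = |0 + 3i| = sqrt(0 + 9)
Step 4: = 3.0

3.0


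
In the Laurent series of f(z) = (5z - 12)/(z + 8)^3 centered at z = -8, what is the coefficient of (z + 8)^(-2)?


Step 1: Write the numerator in powers of (z + 8): 5z - 12 = 5(z + 8) + (5*(-8) - 12) = 5(z + 8) - 52
Step 2: Divide by (z + 8)^3: f(z) = -52(z + 8)^(-3) + 5(z + 8)^(-2)
Step 3: This finite sum is the Laurent series of f about z = -8.
Step 4: Coefficient of (z + 8)^(-2) = coefficient of (z + 8) in the re-centred numerator = 5

5


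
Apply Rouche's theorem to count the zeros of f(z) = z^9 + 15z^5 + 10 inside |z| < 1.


Step 1: On |z| = 1 the three terms have sizes |z^9| = 1^9 = 1, |15z^5| = 15*1^5 = 15, |10| = 10
Step 2: The dominant term is g(z) = 15z^5; let h(z) = z^9 + 10 so f = g + h
Step 3: On |z| = 1: |g| = 15 and |h| <= 1 + 10 = 11
Step 4: Since 15 > 11, |h| < |g| on |z| = 1, so by Rouche f has the same number of zeros as g inside |z| < 1
Step 5: g(z) = 15z^5 has 5 zeros (at the origin, multiplicity 5) inside |z| < 1. Answer = 5

5


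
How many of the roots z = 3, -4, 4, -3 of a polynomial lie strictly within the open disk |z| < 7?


Step 1: Check each root:
  z = 3: |3| = 3 < 7
  z = -4: |-4| = 4 < 7
  z = 4: |4| = 4 < 7
  z = -3: |-3| = 3 < 7
Step 2: Count = 4

4


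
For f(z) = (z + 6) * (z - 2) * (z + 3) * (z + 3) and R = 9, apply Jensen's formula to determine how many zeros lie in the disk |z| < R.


Jensen's formula: (1/2pi)*integral log|f(Re^it)|dt = log|f(0)| + sum_{|a_k|<R} log(R/|a_k|)
Step 1: f(0) = 6 * (-2) * 3 * 3 = -108
Step 2: log|f(0)| = log|-6| + log|2| + log|-3| + log|-3| = 4.6821
Step 3: Zeros inside |z| < 9: -6, 2, -3, -3
Step 4: Jensen sum = log(9/6) + log(9/2) + log(9/3) + log(9/3) = 4.1068
Step 5: n(R) = number of terms in the Jensen sum = count of zeros inside |z| < 9 = 4

4


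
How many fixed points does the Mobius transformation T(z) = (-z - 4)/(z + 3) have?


Step 1: Fixed points satisfy T(z) = z
Step 2: z^2 + 4z + 4 = 0
Step 3: Discriminant = 4^2 - 4*1*4 = 0
Step 4: Number of fixed points = 1

1


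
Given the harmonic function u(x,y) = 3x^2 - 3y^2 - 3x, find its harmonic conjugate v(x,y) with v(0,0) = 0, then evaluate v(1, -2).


Step 1: v_x = -u_y = 6y + 0
Step 2: v_y = u_x = 6x - 3
Step 3: v = 6xy - 3y + C
Step 4: v(0,0) = 0 => C = 0
Step 5: v(1, -2) = -6

-6


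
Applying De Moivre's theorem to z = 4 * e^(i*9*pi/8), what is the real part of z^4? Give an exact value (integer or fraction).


Step 1: By De Moivre's theorem, z^4 = 4^4 * e^(i*4*9*pi/8) = 256 * (cos(9*pi/2) + i*sin(9*pi/2))
Step 2: |z|^4 = 4^4 = 256
Step 3: Reduce the angle mod 2*pi: 9*pi/2 - 4*pi = pi/2
Step 4: cos(pi/2) = 0
Step 5: Re(z^4) = 256 * 0 = 0

0


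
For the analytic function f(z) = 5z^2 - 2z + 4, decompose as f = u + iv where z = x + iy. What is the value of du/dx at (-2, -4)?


Step 1: f(z) = 5(x+iy)^2 - 2(x+iy) + 4
Step 2: u = 5(x^2 - y^2) - 2x + 4
Step 3: u_x = 10x - 2
Step 4: At (-2, -4): u_x = -20 - 2 = -22

-22


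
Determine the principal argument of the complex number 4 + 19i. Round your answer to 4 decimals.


Step 1: z = 4 + 19i
Step 2: arg(z) = atan2(19, 4)
Step 3: arg(z) = 1.3633

1.3633


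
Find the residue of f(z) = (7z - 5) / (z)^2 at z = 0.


Step 1: Pole of order 2 at z = 0
Step 2: Res = lim d/dz [(z)^2 * f(z)] as z -> 0
Step 3: (z)^2 * f(z) = 7z - 5
Step 4: d/dz[7z - 5] = 7

7


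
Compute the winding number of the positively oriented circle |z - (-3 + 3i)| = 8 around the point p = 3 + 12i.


Step 1: Center c = (-3, 3), radius = 8
Step 2: |p - c|^2 = 6^2 + 9^2 = 117
Step 3: r^2 = 64
Step 4: |p-c| > r so winding number = 0

0


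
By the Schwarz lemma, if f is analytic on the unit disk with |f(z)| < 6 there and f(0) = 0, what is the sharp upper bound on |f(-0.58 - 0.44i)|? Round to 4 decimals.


Step 1: g = f/6 maps D -> D with g(0) = 0, so by the Schwarz lemma |g(z)| <= |z|, i.e. |f(z)| <= 6|z|; this is sharp (f(z) = 6z).
Step 2: |z0|^2 = (-0.58)^2 + (-0.44)^2 = 0.53
Step 3: |z0| = sqrt(0.53) = 0.728011
Step 4: Best bound = 6 * |z0| = 6 * 0.728011 = 4.3681

4.3681


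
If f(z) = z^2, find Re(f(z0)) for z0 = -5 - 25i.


Step 1: z0 = -5 - 25i
Step 2: z0^2 = (-5)^2 - (-25)^2 + 250i
Step 3: real part = 25 - 625 = -600

-600


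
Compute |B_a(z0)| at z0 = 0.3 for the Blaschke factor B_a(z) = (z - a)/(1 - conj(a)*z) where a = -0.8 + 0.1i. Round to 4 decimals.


Step 1: Numerator z0 - a = 0.3 - (-0.8 + 0.1i) = 1.1 - 0.1i
Step 2: Denominator 1 - conj(a)*z0 = 1 - (-0.8 - 0.1i)*0.3 = 1.24 + 0.03i
Step 3: |z0 - a|^2 = 1.1^2 + (-0.1)^2 = 1.22; |1 - conj(a)*z0|^2 = 1.24^2 + 0.03^2 = 1.5385
Step 4: |B_a(0.3)| = sqrt(1.22 / 1.5385) = sqrt(0.79298)
Step 5: = 0.8905

0.8905


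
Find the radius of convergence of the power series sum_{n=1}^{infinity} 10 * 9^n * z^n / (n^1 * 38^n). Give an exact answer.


Step 1: General term a_n = 10 * 9^n / (n^1 * 38^n)
Step 2: By the root test, |a_n|^(1/n) = 10^(1/n) * 9 / (n^(1/n) * 38) -> 9/38 as n -> infinity (since 10^(1/n) -> 1 and n^(1/n) -> 1)
Step 3: R = 1/lim|a_n|^(1/n) = 38/9

38/9


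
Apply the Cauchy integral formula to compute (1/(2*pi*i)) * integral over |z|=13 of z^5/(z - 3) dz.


Step 1: f(z) = z^5, a = 3 is inside |z| = 13
Step 2: By Cauchy integral formula: (1/(2pi*i)) * integral = f(a)
Step 3: f(3) = 3^5 = 243

243


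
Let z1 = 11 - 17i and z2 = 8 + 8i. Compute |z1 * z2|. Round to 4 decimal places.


Step 1: |z1| = sqrt(11^2 + (-17)^2) = sqrt(410)
Step 2: |z2| = sqrt(8^2 + 8^2) = sqrt(128)
Step 3: |z1*z2| = |z1|*|z2| = sqrt(410) * sqrt(128) = sqrt(410 * 128) = sqrt(52480)
Step 4: = 229.0851

229.0851


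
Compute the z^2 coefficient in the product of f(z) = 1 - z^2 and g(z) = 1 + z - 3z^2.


Step 1: z^2 term in f*g comes from: (1)*(-3z^2) + (0)*(z) + (-z^2)*(1)
Step 2: = -3 + 0 - 1
Step 3: = -4

-4


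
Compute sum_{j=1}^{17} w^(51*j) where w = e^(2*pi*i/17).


Step 1: The sum sum_{j=1}^{n} w^(k*j) equals n if n | k, else 0.
Step 2: Here n = 17, k = 51
Step 3: Does n divide k? 17 | 51 -> True
Step 4: Sum = 17

17


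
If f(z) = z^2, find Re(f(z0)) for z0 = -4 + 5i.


Step 1: z0 = -4 + 5i
Step 2: z0^2 = (-4)^2 - 5^2 - 40i
Step 3: real part = 16 - 25 = -9

-9


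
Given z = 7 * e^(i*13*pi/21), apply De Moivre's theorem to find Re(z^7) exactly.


Step 1: By De Moivre's theorem, z^7 = 7^7 * e^(i*7*13*pi/21) = 823543 * (cos(13*pi/3) + i*sin(13*pi/3))
Step 2: |z|^7 = 7^7 = 823543
Step 3: Reduce the angle mod 2*pi: 13*pi/3 - 4*pi = pi/3
Step 4: cos(pi/3) = 1/2
Step 5: Re(z^7) = 823543 * 1/2 = 823543/2

823543/2


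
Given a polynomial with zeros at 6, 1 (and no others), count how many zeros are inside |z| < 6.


Step 1: Check each root:
  z = 6: |6| = 6 >= 6
  z = 1: |1| = 1 < 6
Step 2: Count = 1

1


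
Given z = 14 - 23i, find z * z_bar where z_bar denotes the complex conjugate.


Step 1: conj(z) = 14 + 23i
Step 2: z * conj(z) = 14^2 + (-23)^2
Step 3: = 196 + 529 = 725

725


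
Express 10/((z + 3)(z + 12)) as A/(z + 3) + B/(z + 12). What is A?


Step 1: Multiply both sides by (z + 3) and set z = -3
Step 2: A = 10 / (-3 + 12)
Step 3: A = 10 / 9
Step 4: A = 10/9

10/9


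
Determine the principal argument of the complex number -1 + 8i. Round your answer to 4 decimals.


Step 1: z = -1 + 8i
Step 2: arg(z) = atan2(8, -1)
Step 3: arg(z) = 1.6952

1.6952


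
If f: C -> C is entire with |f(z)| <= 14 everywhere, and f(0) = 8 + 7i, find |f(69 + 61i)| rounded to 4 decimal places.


Step 1: By Liouville's theorem, a bounded entire function is constant.
Step 2: f(z) = f(0) = 8 + 7i for all z.
Step 3: |f(w)| = |8 + 7i| = sqrt(64 + 49)
Step 4: = 10.6301

10.6301


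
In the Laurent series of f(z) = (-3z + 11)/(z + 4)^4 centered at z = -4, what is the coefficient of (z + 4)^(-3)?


Step 1: Write the numerator in powers of (z + 4): -3z + 11 = -3(z + 4) + (-3*(-4) + 11) = -3(z + 4) + 23
Step 2: Divide by (z + 4)^4: f(z) = 23(z + 4)^(-4) - 3(z + 4)^(-3)
Step 3: This finite sum is the Laurent series of f about z = -4.
Step 4: Coefficient of (z + 4)^(-3) = coefficient of (z + 4) in the re-centred numerator = -3

-3


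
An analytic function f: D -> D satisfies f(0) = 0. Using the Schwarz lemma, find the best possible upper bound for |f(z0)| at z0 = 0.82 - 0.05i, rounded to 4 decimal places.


Step 1: Schwarz lemma: if f: D -> D is analytic with f(0) = 0, then |f(z)| <= |z| for all z in D, and this is sharp (f(z) = z).
Step 2: |z0|^2 = 0.82^2 + (-0.05)^2 = 0.6749
Step 3: |z0| = sqrt(0.6749) = 0.821523
Step 4: Best bound = |z0| = 0.8215

0.8215


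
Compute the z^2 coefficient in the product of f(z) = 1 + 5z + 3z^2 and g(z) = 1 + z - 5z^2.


Step 1: z^2 term in f*g comes from: (1)*(-5z^2) + (5z)*(z) + (3z^2)*(1)
Step 2: = -5 + 5 + 3
Step 3: = 3

3


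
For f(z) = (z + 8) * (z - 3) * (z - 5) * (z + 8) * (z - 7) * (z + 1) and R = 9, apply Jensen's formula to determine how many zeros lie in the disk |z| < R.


Jensen's formula: (1/2pi)*integral log|f(Re^it)|dt = log|f(0)| + sum_{|a_k|<R} log(R/|a_k|)
Step 1: f(0) = 8 * (-3) * (-5) * 8 * (-7) * 1 = -6720
Step 2: log|f(0)| = log|-8| + log|3| + log|5| + log|-8| + log|7| + log|-1| = 8.8128
Step 3: Zeros inside |z| < 9: -8, 3, 5, -8, 7, -1
Step 4: Jensen sum = log(9/8) + log(9/3) + log(9/5) + log(9/8) + log(9/7) + log(9/1) = 4.3705
Step 5: n(R) = number of terms in the Jensen sum = count of zeros inside |z| < 9 = 6

6


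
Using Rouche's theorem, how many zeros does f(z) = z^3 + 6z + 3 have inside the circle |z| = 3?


Step 1: On |z| = 3 the three terms have sizes |z^3| = 3^3 = 27, |6z| = 6*3 = 18, |3| = 3
Step 2: The dominant term is g(z) = z^3; let h(z) = 6z + 3 so f = g + h
Step 3: On |z| = 3: |g| = 27 and |h| <= 18 + 3 = 21
Step 4: Since 27 > 21, |h| < |g| on |z| = 3, so by Rouche f has the same number of zeros as g inside |z| < 3
Step 5: g(z) = z^3 has 3 zeros (all at the origin) inside |z| < 3. Answer = 3

3


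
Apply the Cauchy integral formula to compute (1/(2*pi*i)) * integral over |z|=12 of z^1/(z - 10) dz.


Step 1: f(z) = z^1, a = 10 is inside |z| = 12
Step 2: By Cauchy integral formula: (1/(2pi*i)) * integral = f(a)
Step 3: f(10) = 10^1 = 10

10


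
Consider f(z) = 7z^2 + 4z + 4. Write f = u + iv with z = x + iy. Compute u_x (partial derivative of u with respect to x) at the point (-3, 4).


Step 1: f(z) = 7(x+iy)^2 + 4(x+iy) + 4
Step 2: u = 7(x^2 - y^2) + 4x + 4
Step 3: u_x = 14x + 4
Step 4: At (-3, 4): u_x = -42 + 4 = -38

-38


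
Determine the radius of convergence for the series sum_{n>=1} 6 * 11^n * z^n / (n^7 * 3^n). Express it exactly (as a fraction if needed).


Step 1: General term a_n = 6 * 11^n / (n^7 * 3^n)
Step 2: By the root test, |a_n|^(1/n) = 6^(1/n) * 11 / (n^(7/n) * 3) -> 11/3 as n -> infinity (since 6^(1/n) -> 1 and n^(7/n) -> 1)
Step 3: R = 1/lim|a_n|^(1/n) = 3/11

3/11


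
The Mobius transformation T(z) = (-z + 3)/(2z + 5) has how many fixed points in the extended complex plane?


Step 1: Fixed points satisfy T(z) = z
Step 2: 2z^2 + 6z - 3 = 0
Step 3: Discriminant = 6^2 - 4*2*(-3) = 60
Step 4: Number of fixed points = 2

2


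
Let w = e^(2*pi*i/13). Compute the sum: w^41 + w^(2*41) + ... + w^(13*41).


Step 1: The sum sum_{j=1}^{n} w^(k*j) equals n if n | k, else 0.
Step 2: Here n = 13, k = 41
Step 3: Does n divide k? 13 | 41 -> False
Step 4: Sum = 0

0


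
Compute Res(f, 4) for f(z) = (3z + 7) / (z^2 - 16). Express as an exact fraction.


Step 1: Q(z) = z^2 - 16 = (z - 4)(z + 4)
Step 2: Q'(z) = 2z
Step 3: Q'(4) = 8, P(4) = 19
Step 4: Res = P(4)/Q'(4) = 19/8 = 19/8

19/8


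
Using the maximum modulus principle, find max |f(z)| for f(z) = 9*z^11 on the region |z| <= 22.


Step 1: On |z| = 22, |f(z)| = 9 * |z|^11 = 9 * 22^11
Step 2: By maximum modulus principle, maximum is on boundary.
Step 3: Maximum = 9 * 584318301411328 = 5258864712701952

5258864712701952


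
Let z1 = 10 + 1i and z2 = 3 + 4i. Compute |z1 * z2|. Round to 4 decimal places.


Step 1: |z1| = sqrt(10^2 + 1^2) = sqrt(101)
Step 2: |z2| = sqrt(3^2 + 4^2) = sqrt(25)
Step 3: |z1*z2| = |z1|*|z2| = sqrt(101) * sqrt(25) = sqrt(101 * 25) = sqrt(2525)
Step 4: = 50.2494

50.2494


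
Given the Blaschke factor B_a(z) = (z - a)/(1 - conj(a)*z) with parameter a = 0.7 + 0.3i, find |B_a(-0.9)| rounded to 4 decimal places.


Step 1: Numerator z0 - a = -0.9 - (0.7 + 0.3i) = -1.6 - 0.3i
Step 2: Denominator 1 - conj(a)*z0 = 1 - (0.7 - 0.3i)*(-0.9) = 1.63 - 0.27i
Step 3: |z0 - a|^2 = (-1.6)^2 + (-0.3)^2 = 2.65; |1 - conj(a)*z0|^2 = 1.63^2 + (-0.27)^2 = 2.7298
Step 4: |B_a(-0.9)| = sqrt(2.65 / 2.7298) = sqrt(0.970767)
Step 5: = 0.9853

0.9853


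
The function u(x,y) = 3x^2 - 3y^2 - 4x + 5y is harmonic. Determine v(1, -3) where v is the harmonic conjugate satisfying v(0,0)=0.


Step 1: v_x = -u_y = 6y - 5
Step 2: v_y = u_x = 6x - 4
Step 3: v = 6xy - 5x - 4y + C
Step 4: v(0,0) = 0 => C = 0
Step 5: v(1, -3) = -11

-11


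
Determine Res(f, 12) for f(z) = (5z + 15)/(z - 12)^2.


Step 1: Pole of order 2 at z = 12
Step 2: Res = lim d/dz [(z - 12)^2 * f(z)] as z -> 12
Step 3: (z - 12)^2 * f(z) = 5z + 15
Step 4: d/dz[5z + 15] = 5

5


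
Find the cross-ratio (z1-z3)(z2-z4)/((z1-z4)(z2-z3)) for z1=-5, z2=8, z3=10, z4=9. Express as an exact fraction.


Step 1: (z1-z3)(z2-z4) = (-15) * (-1) = 15
Step 2: (z1-z4)(z2-z3) = (-14) * (-2) = 28
Step 3: Cross-ratio = 15/28 = 15/28

15/28


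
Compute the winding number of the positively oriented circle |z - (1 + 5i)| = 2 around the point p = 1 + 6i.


Step 1: Center c = (1, 5), radius = 2
Step 2: |p - c|^2 = 0^2 + 1^2 = 1
Step 3: r^2 = 4
Step 4: |p-c| < r so winding number = 1

1


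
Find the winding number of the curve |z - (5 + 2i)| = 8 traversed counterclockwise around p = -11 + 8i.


Step 1: Center c = (5, 2), radius = 8
Step 2: |p - c|^2 = (-16)^2 + 6^2 = 292
Step 3: r^2 = 64
Step 4: |p-c| > r so winding number = 0

0


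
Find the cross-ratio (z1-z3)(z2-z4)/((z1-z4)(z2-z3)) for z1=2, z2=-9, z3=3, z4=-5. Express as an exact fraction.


Step 1: (z1-z3)(z2-z4) = (-1) * (-4) = 4
Step 2: (z1-z4)(z2-z3) = 7 * (-12) = -84
Step 3: Cross-ratio = -4/84 = -1/21

-1/21


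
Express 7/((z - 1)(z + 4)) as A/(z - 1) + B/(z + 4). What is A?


Step 1: Multiply both sides by (z - 1) and set z = 1
Step 2: A = 7 / (1 + 4)
Step 3: A = 7 / 5
Step 4: A = 7/5

7/5


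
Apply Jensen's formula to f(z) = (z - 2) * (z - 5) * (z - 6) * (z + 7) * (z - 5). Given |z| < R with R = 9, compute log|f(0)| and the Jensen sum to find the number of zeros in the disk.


Jensen's formula: (1/2pi)*integral log|f(Re^it)|dt = log|f(0)| + sum_{|a_k|<R} log(R/|a_k|)
Step 1: f(0) = (-2) * (-5) * (-6) * 7 * (-5) = 2100
Step 2: log|f(0)| = log|2| + log|5| + log|6| + log|-7| + log|5| = 7.6497
Step 3: Zeros inside |z| < 9: 2, 5, 6, -7, 5
Step 4: Jensen sum = log(9/2) + log(9/5) + log(9/6) + log(9/7) + log(9/5) = 3.3364
Step 5: n(R) = number of terms in the Jensen sum = count of zeros inside |z| < 9 = 5

5


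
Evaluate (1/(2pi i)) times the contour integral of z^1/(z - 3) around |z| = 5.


Step 1: f(z) = z^1, a = 3 is inside |z| = 5
Step 2: By Cauchy integral formula: (1/(2pi*i)) * integral = f(a)
Step 3: f(3) = 3^1 = 3

3


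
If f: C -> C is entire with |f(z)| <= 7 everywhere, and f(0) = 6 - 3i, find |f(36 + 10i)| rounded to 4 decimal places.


Step 1: By Liouville's theorem, a bounded entire function is constant.
Step 2: f(z) = f(0) = 6 - 3i for all z.
Step 3: |f(w)| = |6 - 3i| = sqrt(36 + 9)
Step 4: = 6.7082

6.7082


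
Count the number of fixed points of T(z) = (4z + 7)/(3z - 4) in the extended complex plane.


Step 1: Fixed points satisfy T(z) = z
Step 2: 3z^2 - 8z - 7 = 0
Step 3: Discriminant = (-8)^2 - 4*3*(-7) = 148
Step 4: Number of fixed points = 2

2


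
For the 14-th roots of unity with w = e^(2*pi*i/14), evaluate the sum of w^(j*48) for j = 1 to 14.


Step 1: The sum sum_{j=1}^{n} w^(k*j) equals n if n | k, else 0.
Step 2: Here n = 14, k = 48
Step 3: Does n divide k? 14 | 48 -> False
Step 4: Sum = 0

0


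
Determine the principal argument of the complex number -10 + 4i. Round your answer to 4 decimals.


Step 1: z = -10 + 4i
Step 2: arg(z) = atan2(4, -10)
Step 3: arg(z) = 2.7611

2.7611


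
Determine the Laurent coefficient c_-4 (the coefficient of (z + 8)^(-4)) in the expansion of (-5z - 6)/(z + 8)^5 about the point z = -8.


Step 1: Write the numerator in powers of (z + 8): -5z - 6 = -5(z + 8) + (-5*(-8) - 6) = -5(z + 8) + 34
Step 2: Divide by (z + 8)^5: f(z) = 34(z + 8)^(-5) - 5(z + 8)^(-4)
Step 3: This finite sum is the Laurent series of f about z = -8.
Step 4: Coefficient of (z + 8)^(-4) = coefficient of (z + 8) in the re-centred numerator = -5

-5


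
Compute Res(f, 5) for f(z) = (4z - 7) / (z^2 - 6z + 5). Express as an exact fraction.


Step 1: Q(z) = z^2 - 6z + 5 = (z - 5)(z - 1)
Step 2: Q'(z) = 2z - 6
Step 3: Q'(5) = 4, P(5) = 13
Step 4: Res = P(5)/Q'(5) = 13/4 = 13/4

13/4


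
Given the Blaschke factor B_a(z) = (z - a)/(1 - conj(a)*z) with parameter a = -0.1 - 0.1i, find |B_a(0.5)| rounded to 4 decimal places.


Step 1: Numerator z0 - a = 0.5 - (-0.1 - 0.1i) = 0.6 + 0.1i
Step 2: Denominator 1 - conj(a)*z0 = 1 - (-0.1 + 0.1i)*0.5 = 1.05 - 0.05i
Step 3: |z0 - a|^2 = 0.6^2 + 0.1^2 = 0.37; |1 - conj(a)*z0|^2 = 1.05^2 + (-0.05)^2 = 1.105
Step 4: |B_a(0.5)| = sqrt(0.37 / 1.105) = sqrt(0.334842)
Step 5: = 0.5787

0.5787


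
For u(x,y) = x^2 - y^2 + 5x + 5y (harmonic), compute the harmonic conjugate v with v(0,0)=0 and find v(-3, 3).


Step 1: v_x = -u_y = 2y - 5
Step 2: v_y = u_x = 2x + 5
Step 3: v = 2xy - 5x + 5y + C
Step 4: v(0,0) = 0 => C = 0
Step 5: v(-3, 3) = 12

12


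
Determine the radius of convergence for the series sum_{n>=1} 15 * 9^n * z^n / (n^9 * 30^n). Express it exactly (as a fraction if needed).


Step 1: General term a_n = 15 * 9^n / (n^9 * 30^n)
Step 2: By the root test, |a_n|^(1/n) = 15^(1/n) * 9 / (n^(9/n) * 30) -> 9/30 as n -> infinity (since 15^(1/n) -> 1 and n^(9/n) -> 1)
Step 3: R = 1/lim|a_n|^(1/n) = 30/9 = 10/3

10/3


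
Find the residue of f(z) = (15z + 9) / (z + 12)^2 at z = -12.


Step 1: Pole of order 2 at z = -12
Step 2: Res = lim d/dz [(z + 12)^2 * f(z)] as z -> -12
Step 3: (z + 12)^2 * f(z) = 15z + 9
Step 4: d/dz[15z + 9] = 15

15


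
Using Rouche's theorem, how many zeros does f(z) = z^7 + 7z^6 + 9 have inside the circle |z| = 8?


Step 1: On |z| = 8 the three terms have sizes |z^7| = 8^7 = 2097152, |7z^6| = 7*8^6 = 1835008, |9| = 9
Step 2: The dominant term is g(z) = z^7; let h(z) = 7z^6 + 9 so f = g + h
Step 3: On |z| = 8: |g| = 2097152 and |h| <= 1835008 + 9 = 1835017
Step 4: Since 2097152 > 1835017, |h| < |g| on |z| = 8, so by Rouche f has the same number of zeros as g inside |z| < 8
Step 5: g(z) = z^7 has 7 zeros (all at the origin) inside |z| < 8. Answer = 7

7


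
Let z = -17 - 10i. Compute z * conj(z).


Step 1: conj(z) = -17 + 10i
Step 2: z * conj(z) = (-17)^2 + (-10)^2
Step 3: = 289 + 100 = 389

389


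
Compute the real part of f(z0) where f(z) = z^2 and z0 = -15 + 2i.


Step 1: z0 = -15 + 2i
Step 2: z0^2 = (-15)^2 - 2^2 - 60i
Step 3: real part = 225 - 4 = 221

221


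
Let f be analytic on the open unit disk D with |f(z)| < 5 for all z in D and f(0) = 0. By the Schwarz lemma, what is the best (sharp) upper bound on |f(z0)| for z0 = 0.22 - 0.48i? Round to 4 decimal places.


Step 1: g = f/5 maps D -> D with g(0) = 0, so by the Schwarz lemma |g(z)| <= |z|, i.e. |f(z)| <= 5|z|; this is sharp (f(z) = 5z).
Step 2: |z0|^2 = 0.22^2 + (-0.48)^2 = 0.2788
Step 3: |z0| = sqrt(0.2788) = 0.528015
Step 4: Best bound = 5 * |z0| = 5 * 0.528015 = 2.6401

2.6401


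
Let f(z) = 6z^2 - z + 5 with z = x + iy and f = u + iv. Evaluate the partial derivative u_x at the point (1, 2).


Step 1: f(z) = 6(x+iy)^2 - (x+iy) + 5
Step 2: u = 6(x^2 - y^2) - x + 5
Step 3: u_x = 12x - 1
Step 4: At (1, 2): u_x = 12 - 1 = 11

11


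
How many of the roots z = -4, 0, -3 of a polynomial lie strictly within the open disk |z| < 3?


Step 1: Check each root:
  z = -4: |-4| = 4 >= 3
  z = 0: |0| = 0 < 3
  z = -3: |-3| = 3 >= 3
Step 2: Count = 1

1


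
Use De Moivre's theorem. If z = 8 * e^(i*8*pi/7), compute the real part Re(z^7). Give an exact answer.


Step 1: By De Moivre's theorem, z^7 = 8^7 * e^(i*7*8*pi/7) = 2097152 * (cos(8*pi) + i*sin(8*pi))
Step 2: |z|^7 = 8^7 = 2097152
Step 3: Reduce the angle mod 2*pi: 8*pi - 8*pi = 0
Step 4: cos(0) = 1
Step 5: Re(z^7) = 2097152 * 1 = 2097152

2097152


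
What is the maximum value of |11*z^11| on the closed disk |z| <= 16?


Step 1: On |z| = 16, |f(z)| = 11 * |z|^11 = 11 * 16^11
Step 2: By maximum modulus principle, maximum is on boundary.
Step 3: Maximum = 11 * 17592186044416 = 193514046488576

193514046488576


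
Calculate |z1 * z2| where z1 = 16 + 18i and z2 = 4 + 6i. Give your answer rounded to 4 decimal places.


Step 1: |z1| = sqrt(16^2 + 18^2) = sqrt(580)
Step 2: |z2| = sqrt(4^2 + 6^2) = sqrt(52)
Step 3: |z1*z2| = |z1|*|z2| = sqrt(580) * sqrt(52) = sqrt(580 * 52) = sqrt(30160)
Step 4: = 173.6663

173.6663


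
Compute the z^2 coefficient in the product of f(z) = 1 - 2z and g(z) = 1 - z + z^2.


Step 1: z^2 term in f*g comes from: (1)*(z^2) + (-2z)*(-z) + (0)*(1)
Step 2: = 1 + 2 + 0
Step 3: = 3

3


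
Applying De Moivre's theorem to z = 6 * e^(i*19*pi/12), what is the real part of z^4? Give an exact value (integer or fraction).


Step 1: By De Moivre's theorem, z^4 = 6^4 * e^(i*4*19*pi/12) = 1296 * (cos(19*pi/3) + i*sin(19*pi/3))
Step 2: |z|^4 = 6^4 = 1296
Step 3: Reduce the angle mod 2*pi: 19*pi/3 - 6*pi = pi/3
Step 4: cos(pi/3) = 1/2
Step 5: Re(z^4) = 1296 * 1/2 = 648

648


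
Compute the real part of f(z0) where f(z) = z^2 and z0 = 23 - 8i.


Step 1: z0 = 23 - 8i
Step 2: z0^2 = 23^2 - (-8)^2 - 368i
Step 3: real part = 529 - 64 = 465

465


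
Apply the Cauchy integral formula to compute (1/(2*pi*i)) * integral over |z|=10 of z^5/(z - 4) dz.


Step 1: f(z) = z^5, a = 4 is inside |z| = 10
Step 2: By Cauchy integral formula: (1/(2pi*i)) * integral = f(a)
Step 3: f(4) = 4^5 = 1024

1024


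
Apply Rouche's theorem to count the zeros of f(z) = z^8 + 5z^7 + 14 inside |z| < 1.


Step 1: On |z| = 1 the three terms have sizes |z^8| = 1^8 = 1, |5z^7| = 5*1^7 = 5, |14| = 14
Step 2: The dominant term is g(z) = 14; let h(z) = z^8 + 5z^7 so f = g + h
Step 3: On |z| = 1: |g| = 14 and |h| <= 1 + 5 = 6
Step 4: Since 14 > 6, |h| < |g| on |z| = 1, so by Rouche f has the same number of zeros as g inside |z| < 1
Step 5: g(z) = 14 is a nonzero constant with no zeros inside |z| < 1. Answer = 0

0


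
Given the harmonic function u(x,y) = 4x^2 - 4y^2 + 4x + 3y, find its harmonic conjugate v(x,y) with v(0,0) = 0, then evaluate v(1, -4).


Step 1: v_x = -u_y = 8y - 3
Step 2: v_y = u_x = 8x + 4
Step 3: v = 8xy - 3x + 4y + C
Step 4: v(0,0) = 0 => C = 0
Step 5: v(1, -4) = -51

-51


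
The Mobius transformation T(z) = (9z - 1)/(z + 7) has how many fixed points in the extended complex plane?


Step 1: Fixed points satisfy T(z) = z
Step 2: z^2 - 2z + 1 = 0
Step 3: Discriminant = (-2)^2 - 4*1*1 = 0
Step 4: Number of fixed points = 1

1


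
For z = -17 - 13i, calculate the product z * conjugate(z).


Step 1: conj(z) = -17 + 13i
Step 2: z * conj(z) = (-17)^2 + (-13)^2
Step 3: = 289 + 169 = 458

458


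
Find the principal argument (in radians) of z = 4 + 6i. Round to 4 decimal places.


Step 1: z = 4 + 6i
Step 2: arg(z) = atan2(6, 4)
Step 3: arg(z) = 0.9828

0.9828


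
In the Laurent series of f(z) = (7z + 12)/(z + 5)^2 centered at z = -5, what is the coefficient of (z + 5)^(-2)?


Step 1: Write the numerator in powers of (z + 5): 7z + 12 = 7(z + 5) + (7*(-5) + 12) = 7(z + 5) - 23
Step 2: Divide by (z + 5)^2: f(z) = -23(z + 5)^(-2) + 7(z + 5)^(-1)
Step 3: This finite sum is the Laurent series of f about z = -5.
Step 4: Coefficient of (z + 5)^(-2) = 7*(-5) + 12 = -23

-23


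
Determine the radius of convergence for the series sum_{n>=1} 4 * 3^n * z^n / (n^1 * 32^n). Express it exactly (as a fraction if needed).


Step 1: General term a_n = 4 * 3^n / (n^1 * 32^n)
Step 2: By the root test, |a_n|^(1/n) = 4^(1/n) * 3 / (n^(1/n) * 32) -> 3/32 as n -> infinity (since 4^(1/n) -> 1 and n^(1/n) -> 1)
Step 3: R = 1/lim|a_n|^(1/n) = 32/3

32/3


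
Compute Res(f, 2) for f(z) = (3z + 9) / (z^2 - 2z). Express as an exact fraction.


Step 1: Q(z) = z^2 - 2z = (z - 2)(z)
Step 2: Q'(z) = 2z - 2
Step 3: Q'(2) = 2, P(2) = 15
Step 4: Res = P(2)/Q'(2) = 15/2 = 15/2

15/2


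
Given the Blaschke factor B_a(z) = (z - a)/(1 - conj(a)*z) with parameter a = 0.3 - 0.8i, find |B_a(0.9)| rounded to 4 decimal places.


Step 1: Numerator z0 - a = 0.9 - (0.3 - 0.8i) = 0.6 + 0.8i
Step 2: Denominator 1 - conj(a)*z0 = 1 - (0.3 + 0.8i)*0.9 = 0.73 - 0.72i
Step 3: |z0 - a|^2 = 0.6^2 + 0.8^2 = 1; |1 - conj(a)*z0|^2 = 0.73^2 + (-0.72)^2 = 1.0513
Step 4: |B_a(0.9)| = sqrt(1 / 1.0513) = sqrt(0.951203)
Step 5: = 0.9753

0.9753


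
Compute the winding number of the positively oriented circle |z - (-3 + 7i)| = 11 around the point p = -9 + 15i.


Step 1: Center c = (-3, 7), radius = 11
Step 2: |p - c|^2 = (-6)^2 + 8^2 = 100
Step 3: r^2 = 121
Step 4: |p-c| < r so winding number = 1

1


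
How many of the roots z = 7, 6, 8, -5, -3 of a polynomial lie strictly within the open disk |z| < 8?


Step 1: Check each root:
  z = 7: |7| = 7 < 8
  z = 6: |6| = 6 < 8
  z = 8: |8| = 8 >= 8
  z = -5: |-5| = 5 < 8
  z = -3: |-3| = 3 < 8
Step 2: Count = 4

4


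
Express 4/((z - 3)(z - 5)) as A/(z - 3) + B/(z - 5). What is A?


Step 1: Multiply both sides by (z - 3) and set z = 3
Step 2: A = 4 / (3 - 5)
Step 3: A = 4 / (-2)
Step 4: A = -2

-2


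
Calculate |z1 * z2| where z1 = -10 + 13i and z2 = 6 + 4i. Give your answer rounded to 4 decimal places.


Step 1: |z1| = sqrt((-10)^2 + 13^2) = sqrt(269)
Step 2: |z2| = sqrt(6^2 + 4^2) = sqrt(52)
Step 3: |z1*z2| = |z1|*|z2| = sqrt(269) * sqrt(52) = sqrt(269 * 52) = sqrt(13988)
Step 4: = 118.2709

118.2709


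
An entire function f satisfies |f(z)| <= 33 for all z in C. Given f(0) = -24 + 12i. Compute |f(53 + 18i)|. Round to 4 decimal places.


Step 1: By Liouville's theorem, a bounded entire function is constant.
Step 2: f(z) = f(0) = -24 + 12i for all z.
Step 3: |f(w)| = |-24 + 12i| = sqrt(576 + 144)
Step 4: = 26.8328

26.8328


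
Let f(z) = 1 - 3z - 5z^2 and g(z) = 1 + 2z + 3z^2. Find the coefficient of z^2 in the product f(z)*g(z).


Step 1: z^2 term in f*g comes from: (1)*(3z^2) + (-3z)*(2z) + (-5z^2)*(1)
Step 2: = 3 - 6 - 5
Step 3: = -8

-8


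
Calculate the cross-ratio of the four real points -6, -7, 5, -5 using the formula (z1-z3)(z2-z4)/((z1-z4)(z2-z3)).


Step 1: (z1-z3)(z2-z4) = (-11) * (-2) = 22
Step 2: (z1-z4)(z2-z3) = (-1) * (-12) = 12
Step 3: Cross-ratio = 22/12 = 11/6

11/6


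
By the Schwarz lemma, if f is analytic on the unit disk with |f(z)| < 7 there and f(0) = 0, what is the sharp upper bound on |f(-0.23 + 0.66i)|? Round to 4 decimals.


Step 1: g = f/7 maps D -> D with g(0) = 0, so by the Schwarz lemma |g(z)| <= |z|, i.e. |f(z)| <= 7|z|; this is sharp (f(z) = 7z).
Step 2: |z0|^2 = (-0.23)^2 + 0.66^2 = 0.4885
Step 3: |z0| = sqrt(0.4885) = 0.698928
Step 4: Best bound = 7 * |z0| = 7 * 0.698928 = 4.8925

4.8925


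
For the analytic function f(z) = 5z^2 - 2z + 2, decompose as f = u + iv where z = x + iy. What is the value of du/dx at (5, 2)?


Step 1: f(z) = 5(x+iy)^2 - 2(x+iy) + 2
Step 2: u = 5(x^2 - y^2) - 2x + 2
Step 3: u_x = 10x - 2
Step 4: At (5, 2): u_x = 50 - 2 = 48

48


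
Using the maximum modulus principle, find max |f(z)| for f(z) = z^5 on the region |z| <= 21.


Step 1: On |z| = 21, |f(z)| = |z|^5 = 21^5
Step 2: By maximum modulus principle, maximum is on boundary.
Step 3: Maximum = 4084101 = 4084101

4084101


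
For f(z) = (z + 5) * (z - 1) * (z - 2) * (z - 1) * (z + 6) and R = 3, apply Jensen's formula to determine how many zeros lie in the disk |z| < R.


Jensen's formula: (1/2pi)*integral log|f(Re^it)|dt = log|f(0)| + sum_{|a_k|<R} log(R/|a_k|)
Step 1: f(0) = 5 * (-1) * (-2) * (-1) * 6 = -60
Step 2: log|f(0)| = log|-5| + log|1| + log|2| + log|1| + log|-6| = 4.0943
Step 3: Zeros inside |z| < 3: 1, 2, 1
Step 4: Jensen sum = log(3/1) + log(3/2) + log(3/1) = 2.6027
Step 5: n(R) = number of terms in the Jensen sum = count of zeros inside |z| < 3 = 3

3


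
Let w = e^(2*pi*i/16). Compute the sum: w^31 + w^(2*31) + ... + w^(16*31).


Step 1: The sum sum_{j=1}^{n} w^(k*j) equals n if n | k, else 0.
Step 2: Here n = 16, k = 31
Step 3: Does n divide k? 16 | 31 -> False
Step 4: Sum = 0

0


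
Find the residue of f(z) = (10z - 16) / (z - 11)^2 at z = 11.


Step 1: Pole of order 2 at z = 11
Step 2: Res = lim d/dz [(z - 11)^2 * f(z)] as z -> 11
Step 3: (z - 11)^2 * f(z) = 10z - 16
Step 4: d/dz[10z - 16] = 10

10


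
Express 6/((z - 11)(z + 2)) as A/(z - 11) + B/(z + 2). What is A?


Step 1: Multiply both sides by (z - 11) and set z = 11
Step 2: A = 6 / (11 + 2)
Step 3: A = 6 / 13
Step 4: A = 6/13

6/13


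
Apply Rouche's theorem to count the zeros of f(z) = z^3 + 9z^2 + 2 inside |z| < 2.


Step 1: On |z| = 2 the three terms have sizes |z^3| = 2^3 = 8, |9z^2| = 9*2^2 = 36, |2| = 2
Step 2: The dominant term is g(z) = 9z^2; let h(z) = z^3 + 2 so f = g + h
Step 3: On |z| = 2: |g| = 36 and |h| <= 8 + 2 = 10
Step 4: Since 36 > 10, |h| < |g| on |z| = 2, so by Rouche f has the same number of zeros as g inside |z| < 2
Step 5: g(z) = 9z^2 has 2 zeros (at the origin, multiplicity 2) inside |z| < 2. Answer = 2

2


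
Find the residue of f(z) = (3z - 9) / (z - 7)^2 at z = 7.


Step 1: Pole of order 2 at z = 7
Step 2: Res = lim d/dz [(z - 7)^2 * f(z)] as z -> 7
Step 3: (z - 7)^2 * f(z) = 3z - 9
Step 4: d/dz[3z - 9] = 3

3


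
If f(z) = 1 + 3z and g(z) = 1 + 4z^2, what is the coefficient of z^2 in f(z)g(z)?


Step 1: z^2 term in f*g comes from: (1)*(4z^2) + (3z)*(0) + (0)*(1)
Step 2: = 4 + 0 + 0
Step 3: = 4

4


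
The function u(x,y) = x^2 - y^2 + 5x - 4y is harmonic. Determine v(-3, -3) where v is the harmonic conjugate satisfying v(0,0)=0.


Step 1: v_x = -u_y = 2y + 4
Step 2: v_y = u_x = 2x + 5
Step 3: v = 2xy + 4x + 5y + C
Step 4: v(0,0) = 0 => C = 0
Step 5: v(-3, -3) = -9

-9


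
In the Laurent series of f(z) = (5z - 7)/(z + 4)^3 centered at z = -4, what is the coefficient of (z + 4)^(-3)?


Step 1: Write the numerator in powers of (z + 4): 5z - 7 = 5(z + 4) + (5*(-4) - 7) = 5(z + 4) - 27
Step 2: Divide by (z + 4)^3: f(z) = -27(z + 4)^(-3) + 5(z + 4)^(-2)
Step 3: This finite sum is the Laurent series of f about z = -4.
Step 4: Coefficient of (z + 4)^(-3) = 5*(-4) - 7 = -27

-27


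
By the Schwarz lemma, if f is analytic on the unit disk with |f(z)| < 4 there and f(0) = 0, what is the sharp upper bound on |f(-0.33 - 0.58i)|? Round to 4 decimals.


Step 1: g = f/4 maps D -> D with g(0) = 0, so by the Schwarz lemma |g(z)| <= |z|, i.e. |f(z)| <= 4|z|; this is sharp (f(z) = 4z).
Step 2: |z0|^2 = (-0.33)^2 + (-0.58)^2 = 0.4453
Step 3: |z0| = sqrt(0.4453) = 0.667308
Step 4: Best bound = 4 * |z0| = 4 * 0.667308 = 2.6692

2.6692


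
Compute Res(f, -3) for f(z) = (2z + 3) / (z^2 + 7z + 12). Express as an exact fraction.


Step 1: Q(z) = z^2 + 7z + 12 = (z + 3)(z + 4)
Step 2: Q'(z) = 2z + 7
Step 3: Q'(-3) = 1, P(-3) = -3
Step 4: Res = P(-3)/Q'(-3) = -3/1 = -3

-3


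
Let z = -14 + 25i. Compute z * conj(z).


Step 1: conj(z) = -14 - 25i
Step 2: z * conj(z) = (-14)^2 + 25^2
Step 3: = 196 + 625 = 821

821


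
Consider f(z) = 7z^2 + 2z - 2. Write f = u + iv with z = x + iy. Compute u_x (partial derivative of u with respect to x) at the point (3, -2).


Step 1: f(z) = 7(x+iy)^2 + 2(x+iy) - 2
Step 2: u = 7(x^2 - y^2) + 2x - 2
Step 3: u_x = 14x + 2
Step 4: At (3, -2): u_x = 42 + 2 = 44

44
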